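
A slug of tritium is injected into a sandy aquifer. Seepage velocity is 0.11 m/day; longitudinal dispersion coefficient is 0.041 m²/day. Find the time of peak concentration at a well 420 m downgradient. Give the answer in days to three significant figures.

3810 days

For the 1D instantaneous-source solution, setting ∂C/∂t = 0 at fixed x gives v²t² + 2Dt − x² = 0, so t = (√(D² + v²x²) − D)/v².
√(D² + v²x²) = √(0.041² + 0.11² × 420²) = 46.20; v² = 0.0121.
t = (46.20 − 0.041)/0.0121 = 3810 days (vs. the pure-advection estimate x/v = 3820 d).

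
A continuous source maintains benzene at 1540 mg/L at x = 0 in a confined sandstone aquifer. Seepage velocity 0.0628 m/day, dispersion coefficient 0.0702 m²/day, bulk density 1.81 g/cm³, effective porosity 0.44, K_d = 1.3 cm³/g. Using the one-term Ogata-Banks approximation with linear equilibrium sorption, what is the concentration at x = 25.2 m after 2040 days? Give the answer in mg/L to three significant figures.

350 mg/L

Retardation factor R = 1 + ρ_b·K_d/n = 1 + 1.81 × 1.3/0.44 = 6.348.
Sorption retards both mechanisms: v_R = v/R = 0.009893 m/day, D_R = D/R = 0.01106 m²/day.
v_R·t = 0.009893 × 2040 = 20.18172 m; 2√(D_R t) = 9.500 m; argument = (25.2 − 20.18172)/9.500 = 0.5282.
C = C₀ × ½·erfc(0.5282) = 1540 × 0.2275 = 350 mg/L.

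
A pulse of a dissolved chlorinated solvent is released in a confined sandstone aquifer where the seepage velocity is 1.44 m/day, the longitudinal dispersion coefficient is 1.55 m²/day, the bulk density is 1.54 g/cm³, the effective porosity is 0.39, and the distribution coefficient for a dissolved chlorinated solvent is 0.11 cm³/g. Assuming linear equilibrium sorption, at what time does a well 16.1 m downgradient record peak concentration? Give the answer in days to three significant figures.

Retardation factor R = 1 + ρ_b·K_d/n = 1 + 1.54 × 0.11/0.39 = 1.434.
Sorption retards both mechanisms: v_R = v/R = 1.004 m/day, D_R = D/R = 1.081 m²/day.
Peak time from v_R²t² + 2D_R t − x² = 0: t = (√(D_R² + v_R²x²) − D_R)/v_R².
√(D_R² + v_R²x²) = √(1.081² + 1.004² × 16.1²) = 16.20; v_R² = 1.008.
t = (16.20 − 1.081)/1.008 = 15.0 days.

15.0 days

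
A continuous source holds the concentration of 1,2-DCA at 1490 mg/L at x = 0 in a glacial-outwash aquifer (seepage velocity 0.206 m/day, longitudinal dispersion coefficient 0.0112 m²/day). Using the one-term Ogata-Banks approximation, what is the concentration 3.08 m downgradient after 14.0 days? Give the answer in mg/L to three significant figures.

For a continuous step input, C/C₀ ≈ ½·erfc((x−vt)/(2√(Dt))).
vt = 0.206 × 14.0 = 2.884 m and 2√(Dt) = 2√(0.0112 × 14.0) = 0.7920 m.
Argument (x−vt)/(2√(Dt)) = (3.08 − 2.884)/0.7920 = 0.2475; ½·erfc(0.2475) = 0.3632.
C = 1490 × 0.3632 = 541 mg/L.

541 mg/L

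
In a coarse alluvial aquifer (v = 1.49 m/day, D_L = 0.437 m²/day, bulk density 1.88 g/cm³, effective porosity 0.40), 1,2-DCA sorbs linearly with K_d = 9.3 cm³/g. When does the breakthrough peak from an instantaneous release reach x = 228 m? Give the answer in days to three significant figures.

6830 days

Retardation factor R = 1 + ρ_b·K_d/n = 1 + 1.88 × 9.3/0.40 = 44.71.
Sorption retards both mechanisms: v_R = v/R = 0.03333 m/day, D_R = D/R = 0.009774 m²/day.
Peak time from v_R²t² + 2D_R t − x² = 0: t = (√(D_R² + v_R²x²) − D_R)/v_R².
√(D_R² + v_R²x²) = √(0.009774² + 0.03333² × 228²) = 7.599; v_R² = 0.001111.
t = (7.599 − 0.009774)/0.001111 = 6830 days.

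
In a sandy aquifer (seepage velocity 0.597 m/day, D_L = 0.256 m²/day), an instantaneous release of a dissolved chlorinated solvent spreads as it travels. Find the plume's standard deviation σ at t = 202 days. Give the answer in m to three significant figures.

Dispersive spreading gives a Gaussian with σ² = 2Dt; advection only shifts the center.
σ = √(2 × 0.256 × 202) = 10.2 m.

10.2 m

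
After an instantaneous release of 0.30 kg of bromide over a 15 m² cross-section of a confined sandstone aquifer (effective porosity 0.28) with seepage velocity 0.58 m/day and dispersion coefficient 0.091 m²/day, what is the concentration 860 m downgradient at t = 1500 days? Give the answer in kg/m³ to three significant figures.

0.00144 kg/m³

For an instantaneous plane source, C(x,t) = M/(n_e·A·√(4πDt)) · exp(−(x−vt)²/(4Dt)), with n_e·A the pore (flow) area.
Plume center vt = 0.58 × 1500 = 870 m, so the well at 860 m is 10 m upgradient of the peak.
√(4πDt) = 41.42 m, giving peak height M/(n_e·A·√(4πDt)) = 0.30/(0.28 × 15 × 41.42) = 0.001724 kg/m³.
(x−vt)²/(4Dt) = (-10)²/(4 × 0.091 × 1500) = 0.1832; exp(−0.1832) = 0.8326.
C = 0.001724 × 0.8326 = 0.00144 kg/m³.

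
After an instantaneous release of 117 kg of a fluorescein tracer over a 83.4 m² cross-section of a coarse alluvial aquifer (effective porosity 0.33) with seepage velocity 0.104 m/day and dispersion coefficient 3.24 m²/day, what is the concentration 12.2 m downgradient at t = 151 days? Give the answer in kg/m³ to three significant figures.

For an instantaneous plane source, C(x,t) = M/(n_e·A·√(4πDt)) · exp(−(x−vt)²/(4Dt)), with n_e·A the pore (flow) area.
Plume center vt = 0.104 × 151 = 15.704 m, so the well at 12.2 m is 3.504 m upgradient of the peak.
√(4πDt) = 78.41 m, giving peak height M/(n_e·A·√(4πDt)) = 117/(0.33 × 83.4 × 78.41) = 0.05422 kg/m³.
(x−vt)²/(4Dt) = (-3.504)²/(4 × 3.24 × 151) = 0.006274; exp(−0.006274) = 0.9937.
C = 0.05422 × 0.9937 = 0.0539 kg/m³.

0.0539 kg/m³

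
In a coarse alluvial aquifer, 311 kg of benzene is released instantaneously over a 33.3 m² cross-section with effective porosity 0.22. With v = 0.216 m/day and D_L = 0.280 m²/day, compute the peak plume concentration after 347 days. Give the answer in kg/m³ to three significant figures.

The peak of an instantaneous 1D plume sits at x = vt; there the Gaussian factor is 1 and C_max = M/(n_e·A·√(4πDt)), where n_e·A is the pore area the mass is dissolved in.
√(4πDt) = √(4π × 0.280 × 347) = 34.94 m, so C_max = 311/(0.22 × 33.3 × 34.94) = 1.21 kg/m³.

1.21 kg/m³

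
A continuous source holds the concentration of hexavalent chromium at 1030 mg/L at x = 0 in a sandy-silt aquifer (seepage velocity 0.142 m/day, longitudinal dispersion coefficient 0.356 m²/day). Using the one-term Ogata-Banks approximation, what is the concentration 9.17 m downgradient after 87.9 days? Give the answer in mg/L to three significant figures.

For a continuous step input, C/C₀ ≈ ½·erfc((x−vt)/(2√(Dt))).
vt = 0.142 × 87.9 = 12.4818 m and 2√(Dt) = 2√(0.356 × 87.9) = 11.19 m.
Argument (x−vt)/(2√(Dt)) = (9.17 − 12.4818)/11.19 = -0.2960; ½·erfc(-0.2960) = 0.6622.
C = 1030 × 0.6622 = 682 mg/L.

682 mg/L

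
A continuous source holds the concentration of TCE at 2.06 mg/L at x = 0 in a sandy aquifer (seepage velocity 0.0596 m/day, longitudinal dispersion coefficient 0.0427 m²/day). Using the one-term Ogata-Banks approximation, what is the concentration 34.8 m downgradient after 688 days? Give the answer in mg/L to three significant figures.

1.63 mg/L

For a continuous step input, C/C₀ ≈ ½·erfc((x−vt)/(2√(Dt))).
vt = 0.0596 × 688 = 41.0048 m and 2√(Dt) = 2√(0.0427 × 688) = 10.84 m.
Argument (x−vt)/(2√(Dt)) = (34.8 − 41.0048)/10.84 = -0.5724; ½·erfc(-0.5724) = 0.7909.
C = 2.06 × 0.7909 = 1.63 mg/L.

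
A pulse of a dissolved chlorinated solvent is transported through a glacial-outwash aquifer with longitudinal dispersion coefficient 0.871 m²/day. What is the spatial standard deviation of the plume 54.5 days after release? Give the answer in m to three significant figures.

Dispersive spreading gives a Gaussian with σ² = 2Dt; advection only shifts the center.
σ = √(2 × 0.871 × 54.5) = 9.74 m.

9.74 m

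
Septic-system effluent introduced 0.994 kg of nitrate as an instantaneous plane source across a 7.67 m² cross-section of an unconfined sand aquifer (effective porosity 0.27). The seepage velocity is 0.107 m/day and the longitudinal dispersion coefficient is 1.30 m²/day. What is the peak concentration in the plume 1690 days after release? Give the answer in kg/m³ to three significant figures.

0.00289 kg/m³

The peak of an instantaneous 1D plume sits at x = vt; there the Gaussian factor is 1 and C_max = M/(n_e·A·√(4πDt)), where n_e·A is the pore area the mass is dissolved in.
√(4πDt) = √(4π × 1.30 × 1690) = 166.2 m, so C_max = 0.994/(0.27 × 7.67 × 166.2) = 0.00289 kg/m³.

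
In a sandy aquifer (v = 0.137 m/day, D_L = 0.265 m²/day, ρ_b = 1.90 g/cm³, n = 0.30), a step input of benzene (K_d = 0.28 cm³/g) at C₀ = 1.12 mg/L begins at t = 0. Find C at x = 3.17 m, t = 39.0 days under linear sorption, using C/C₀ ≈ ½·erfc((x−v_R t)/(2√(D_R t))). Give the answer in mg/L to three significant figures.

Retardation factor R = 1 + ρ_b·K_d/n = 1 + 1.90 × 0.28/0.30 = 2.773.
Sorption retards both mechanisms: v_R = v/R = 0.04940 m/day, D_R = D/R = 0.09556 m²/day.
v_R·t = 0.04940 × 39.0 = 1.9266 m; 2√(D_R t) = 3.861 m; argument = (3.17 − 1.9266)/3.861 = 0.3220.
C = C₀ × ½·erfc(0.3220) = 1.12 × 0.3244 = 0.363 mg/L.

0.363 mg/L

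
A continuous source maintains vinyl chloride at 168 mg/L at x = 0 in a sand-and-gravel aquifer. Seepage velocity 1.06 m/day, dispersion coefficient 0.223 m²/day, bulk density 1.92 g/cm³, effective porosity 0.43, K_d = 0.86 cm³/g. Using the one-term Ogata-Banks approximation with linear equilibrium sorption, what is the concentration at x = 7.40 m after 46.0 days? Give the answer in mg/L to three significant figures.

Retardation factor R = 1 + ρ_b·K_d/n = 1 + 1.92 × 0.86/0.43 = 4.840.
Sorption retards both mechanisms: v_R = v/R = 0.2190 m/day, D_R = D/R = 0.04607 m²/day.
v_R·t = 0.2190 × 46.0 = 10.074 m; 2√(D_R t) = 2.912 m; argument = (7.40 − 10.074)/2.912 = -0.9183.
C = C₀ × ½·erfc(-0.9183) = 168 × 0.9030 = 152 mg/L.

152 mg/L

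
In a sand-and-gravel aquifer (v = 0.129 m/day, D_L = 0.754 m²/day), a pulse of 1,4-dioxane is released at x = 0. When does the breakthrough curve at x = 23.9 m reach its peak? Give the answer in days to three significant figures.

For the 1D instantaneous-source solution, setting ∂C/∂t = 0 at fixed x gives v²t² + 2Dt − x² = 0, so t = (√(D² + v²x²) − D)/v².
√(D² + v²x²) = √(0.754² + 0.129² × 23.9²) = 3.174; v² = 0.016641.
t = (3.174 − 0.754)/0.016641 = 145 days (vs. the pure-advection estimate x/v = 185 d).

145 days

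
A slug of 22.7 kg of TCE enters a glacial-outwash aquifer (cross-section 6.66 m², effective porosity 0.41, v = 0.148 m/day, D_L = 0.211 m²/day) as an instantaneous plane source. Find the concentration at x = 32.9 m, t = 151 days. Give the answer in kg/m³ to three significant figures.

For an instantaneous plane source, C(x,t) = M/(n_e·A·√(4πDt)) · exp(−(x−vt)²/(4Dt)), with n_e·A the pore (flow) area.
Plume center vt = 0.148 × 151 = 22.348 m, so the well at 32.9 m is 10.552 m downgradient of the peak.
√(4πDt) = 20.01 m, giving peak height M/(n_e·A·√(4πDt)) = 22.7/(0.41 × 6.66 × 20.01) = 0.4155 kg/m³.
(x−vt)²/(4Dt) = (10.552)²/(4 × 0.211 × 151) = 0.8737; exp(−0.8737) = 0.4174.
C = 0.4155 × 0.4174 = 0.173 kg/m³.

0.173 kg/m³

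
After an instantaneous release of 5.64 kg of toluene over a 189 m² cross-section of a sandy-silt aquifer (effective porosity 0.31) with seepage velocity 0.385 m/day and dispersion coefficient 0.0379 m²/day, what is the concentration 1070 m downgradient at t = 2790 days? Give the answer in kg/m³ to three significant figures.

For an instantaneous plane source, C(x,t) = M/(n_e·A·√(4πDt)) · exp(−(x−vt)²/(4Dt)), with n_e·A the pore (flow) area.
Plume center vt = 0.385 × 2790 = 1074.15 m, so the well at 1070 m is 4.15 m upgradient of the peak.
√(4πDt) = 36.45 m, giving peak height M/(n_e·A·√(4πDt)) = 5.64/(0.31 × 189 × 36.45) = 0.002641 kg/m³.
(x−vt)²/(4Dt) = (-4.15)²/(4 × 0.0379 × 2790) = 0.04072; exp(−0.04072) = 0.9601.
C = 0.002641 × 0.9601 = 0.00254 kg/m³.

0.00254 kg/m³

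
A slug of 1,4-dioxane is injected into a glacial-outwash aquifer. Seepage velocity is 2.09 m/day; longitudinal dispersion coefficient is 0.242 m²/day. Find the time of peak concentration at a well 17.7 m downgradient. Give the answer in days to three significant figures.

8.41 days

For the 1D instantaneous-source solution, setting ∂C/∂t = 0 at fixed x gives v²t² + 2Dt − x² = 0, so t = (√(D² + v²x²) − D)/v².
√(D² + v²x²) = √(0.242² + 2.09² × 17.7²) = 36.99; v² = 4.3681.
t = (36.99 − 0.242)/4.3681 = 8.41 days (vs. the pure-advection estimate x/v = 8.47 d).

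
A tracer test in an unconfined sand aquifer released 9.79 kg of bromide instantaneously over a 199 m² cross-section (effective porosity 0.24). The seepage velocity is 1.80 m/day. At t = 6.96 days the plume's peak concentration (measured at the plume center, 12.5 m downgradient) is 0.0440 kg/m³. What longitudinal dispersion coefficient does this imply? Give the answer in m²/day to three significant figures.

At the plume center C_max = M/(n_e·A·√(4πDt)), so D = M²/(4πt·(n_e·A·C_max)²).
n_e·A·C_max = 0.24 × 199 × 0.0440 = 2.101 kg/m.
D = 9.79²/(4π × 6.96 × 2.101²) = 0.248 m²/day.

0.248 m²/day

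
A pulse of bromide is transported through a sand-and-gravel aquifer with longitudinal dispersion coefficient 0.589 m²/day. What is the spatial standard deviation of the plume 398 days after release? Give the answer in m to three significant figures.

Dispersive spreading gives a Gaussian with σ² = 2Dt; advection only shifts the center.
σ = √(2 × 0.589 × 398) = 21.7 m.

21.7 m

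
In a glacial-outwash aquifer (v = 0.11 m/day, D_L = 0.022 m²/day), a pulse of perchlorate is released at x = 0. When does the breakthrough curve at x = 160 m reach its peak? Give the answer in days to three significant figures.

1450 days

For the 1D instantaneous-source solution, setting ∂C/∂t = 0 at fixed x gives v²t² + 2Dt − x² = 0, so t = (√(D² + v²x²) − D)/v².
√(D² + v²x²) = √(0.022² + 0.11² × 160²) = 17.60; v² = 0.0121.
t = (17.60 − 0.022)/0.0121 = 1450 days (vs. the pure-advection estimate x/v = 1450 d).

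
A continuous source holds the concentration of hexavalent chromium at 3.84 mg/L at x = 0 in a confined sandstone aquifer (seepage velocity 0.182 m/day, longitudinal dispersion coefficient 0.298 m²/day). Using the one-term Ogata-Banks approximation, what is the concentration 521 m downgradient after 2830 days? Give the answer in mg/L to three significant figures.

For a continuous step input, C/C₀ ≈ ½·erfc((x−vt)/(2√(Dt))).
vt = 0.182 × 2830 = 515.06 m and 2√(Dt) = 2√(0.298 × 2830) = 58.08 m.
Argument (x−vt)/(2√(Dt)) = (521 − 515.06)/58.08 = 0.1023; ½·erfc(0.1023) = 0.4425.
C = 3.84 × 0.4425 = 1.70 mg/L.

1.70 mg/L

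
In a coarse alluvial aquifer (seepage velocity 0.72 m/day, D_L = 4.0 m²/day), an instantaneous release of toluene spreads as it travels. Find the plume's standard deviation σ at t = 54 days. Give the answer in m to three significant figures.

Dispersive spreading gives a Gaussian with σ² = 2Dt; advection only shifts the center.
σ = √(2 × 4.0 × 54) = 20.8 m.

20.8 m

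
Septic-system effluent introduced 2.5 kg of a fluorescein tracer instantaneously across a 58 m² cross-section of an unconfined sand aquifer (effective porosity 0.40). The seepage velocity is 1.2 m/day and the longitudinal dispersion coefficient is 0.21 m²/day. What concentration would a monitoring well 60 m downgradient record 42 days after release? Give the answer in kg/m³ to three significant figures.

0.000751 kg/m³

For an instantaneous plane source, C(x,t) = M/(n_e·A·√(4πDt)) · exp(−(x−vt)²/(4Dt)), with n_e·A the pore (flow) area.
Plume center vt = 1.2 × 42 = 50.4 m, so the well at 60 m is 9.6 m downgradient of the peak.
√(4πDt) = 10.53 m, giving peak height M/(n_e·A·√(4πDt)) = 2.5/(0.40 × 58 × 10.53) = 0.01023 kg/m³.
(x−vt)²/(4Dt) = (9.6)²/(4 × 0.21 × 42) = 2.612; exp(−2.612) = 0.07339.
C = 0.01023 × 0.07339 = 0.000751 kg/m³.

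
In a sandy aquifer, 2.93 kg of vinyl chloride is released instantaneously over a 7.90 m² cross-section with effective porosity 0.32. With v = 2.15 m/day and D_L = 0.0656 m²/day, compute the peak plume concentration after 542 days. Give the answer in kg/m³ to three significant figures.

0.0548 kg/m³

The peak of an instantaneous 1D plume sits at x = vt; there the Gaussian factor is 1 and C_max = M/(n_e·A·√(4πDt)), where n_e·A is the pore area the mass is dissolved in.
√(4πDt) = √(4π × 0.0656 × 542) = 21.14 m, so C_max = 2.93/(0.32 × 7.90 × 21.14) = 0.0548 kg/m³.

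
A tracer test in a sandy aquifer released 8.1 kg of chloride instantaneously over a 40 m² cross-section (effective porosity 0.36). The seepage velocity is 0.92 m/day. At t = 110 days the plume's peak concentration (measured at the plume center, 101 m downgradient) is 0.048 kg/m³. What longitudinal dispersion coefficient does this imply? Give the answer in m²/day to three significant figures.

0.0993 m²/day

At the plume center C_max = M/(n_e·A·√(4πDt)), so D = M²/(4πt·(n_e·A·C_max)²).
n_e·A·C_max = 0.36 × 40 × 0.048 = 0.6912 kg/m.
D = 8.1²/(4π × 110 × 0.6912²) = 0.0993 m²/day.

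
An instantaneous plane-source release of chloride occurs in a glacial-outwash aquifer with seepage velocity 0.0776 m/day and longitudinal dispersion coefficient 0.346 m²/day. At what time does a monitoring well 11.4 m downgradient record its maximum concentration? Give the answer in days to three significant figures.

For the 1D instantaneous-source solution, setting ∂C/∂t = 0 at fixed x gives v²t² + 2Dt − x² = 0, so t = (√(D² + v²x²) − D)/v².
√(D² + v²x²) = √(0.346² + 0.0776² × 11.4²) = 0.9499; v² = 0.00602176.
t = (0.9499 − 0.346)/0.00602176 = 100 days (vs. the pure-advection estimate x/v = 147 d).

100 days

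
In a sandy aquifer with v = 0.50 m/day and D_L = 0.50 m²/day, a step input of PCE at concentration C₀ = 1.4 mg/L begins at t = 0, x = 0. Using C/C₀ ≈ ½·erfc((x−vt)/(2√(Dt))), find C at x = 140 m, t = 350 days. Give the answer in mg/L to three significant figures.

For a continuous step input, C/C₀ ≈ ½·erfc((x−vt)/(2√(Dt))).
vt = 0.50 × 350 = 175 m and 2√(Dt) = 2√(0.50 × 350) = 26.46 m.
Argument (x−vt)/(2√(Dt)) = (140 − 175)/26.46 = -1.323; ½·erfc(-1.323) = 0.9693.
C = 1.4 × 0.9693 = 1.36 mg/L.

1.36 mg/L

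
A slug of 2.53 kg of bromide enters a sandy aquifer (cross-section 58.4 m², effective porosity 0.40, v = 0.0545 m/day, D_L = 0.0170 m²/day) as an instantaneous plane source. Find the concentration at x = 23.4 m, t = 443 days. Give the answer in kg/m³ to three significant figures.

0.0109 kg/m³

For an instantaneous plane source, C(x,t) = M/(n_e·A·√(4πDt)) · exp(−(x−vt)²/(4Dt)), with n_e·A the pore (flow) area.
Plume center vt = 0.0545 × 443 = 24.1435 m, so the well at 23.4 m is 0.7435 m upgradient of the peak.
√(4πDt) = 9.728 m, giving peak height M/(n_e·A·√(4πDt)) = 2.53/(0.40 × 58.4 × 9.728) = 0.01113 kg/m³.
(x−vt)²/(4Dt) = (-0.7435)²/(4 × 0.0170 × 443) = 0.01835; exp(−0.01835) = 0.9818.
C = 0.01113 × 0.9818 = 0.0109 kg/m³.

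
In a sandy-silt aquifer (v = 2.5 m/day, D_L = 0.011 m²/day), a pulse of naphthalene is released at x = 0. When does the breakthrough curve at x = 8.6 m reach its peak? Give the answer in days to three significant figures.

3.44 days

For the 1D instantaneous-source solution, setting ∂C/∂t = 0 at fixed x gives v²t² + 2Dt − x² = 0, so t = (√(D² + v²x²) − D)/v².
√(D² + v²x²) = √(0.011² + 2.5² × 8.6²) = 21.50; v² = 6.25.
t = (21.50 − 0.011)/6.25 = 3.44 days (vs. the pure-advection estimate x/v = 3.44 d).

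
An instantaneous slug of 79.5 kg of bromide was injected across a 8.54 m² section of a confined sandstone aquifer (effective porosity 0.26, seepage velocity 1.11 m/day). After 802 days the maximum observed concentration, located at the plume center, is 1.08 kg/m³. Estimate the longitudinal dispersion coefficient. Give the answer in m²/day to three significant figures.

0.109 m²/day

At the plume center C_max = M/(n_e·A·√(4πDt)), so D = M²/(4πt·(n_e·A·C_max)²).
n_e·A·C_max = 0.26 × 8.54 × 1.08 = 2.398 kg/m.
D = 79.5²/(4π × 802 × 2.398²) = 0.109 m²/day.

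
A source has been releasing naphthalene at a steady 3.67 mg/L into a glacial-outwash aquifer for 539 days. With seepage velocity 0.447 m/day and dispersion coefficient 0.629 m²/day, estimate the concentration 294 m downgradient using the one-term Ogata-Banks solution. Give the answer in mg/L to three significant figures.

For a continuous step input, C/C₀ ≈ ½·erfc((x−vt)/(2√(Dt))).
vt = 0.447 × 539 = 240.933 m and 2√(Dt) = 2√(0.629 × 539) = 36.83 m.
Argument (x−vt)/(2√(Dt)) = (294 − 240.933)/36.83 = 1.441; ½·erfc(1.441) = 0.02078.
C = 3.67 × 0.02078 = 0.0763 mg/L.

0.0763 mg/L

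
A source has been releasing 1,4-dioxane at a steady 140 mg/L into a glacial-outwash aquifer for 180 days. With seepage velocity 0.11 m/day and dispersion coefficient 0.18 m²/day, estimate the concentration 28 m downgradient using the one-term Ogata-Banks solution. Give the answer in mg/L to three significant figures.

For a continuous step input, C/C₀ ≈ ½·erfc((x−vt)/(2√(Dt))).
vt = 0.11 × 180 = 19.8 m and 2√(Dt) = 2√(0.18 × 180) = 11.38 m.
Argument (x−vt)/(2√(Dt)) = (28 − 19.8)/11.38 = 0.7206; ½·erfc(0.7206) = 0.1541.
C = 140 × 0.1541 = 21.6 mg/L.

21.6 mg/L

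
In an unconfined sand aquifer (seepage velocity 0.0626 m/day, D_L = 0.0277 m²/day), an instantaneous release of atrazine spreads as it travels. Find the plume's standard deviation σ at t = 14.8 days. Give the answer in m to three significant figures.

Dispersive spreading gives a Gaussian with σ² = 2Dt; advection only shifts the center.
σ = √(2 × 0.0277 × 14.8) = 0.905 m.

0.905 m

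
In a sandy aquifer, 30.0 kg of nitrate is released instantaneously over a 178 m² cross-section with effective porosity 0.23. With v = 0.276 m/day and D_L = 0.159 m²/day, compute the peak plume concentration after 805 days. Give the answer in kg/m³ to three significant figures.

0.0183 kg/m³

The peak of an instantaneous 1D plume sits at x = vt; there the Gaussian factor is 1 and C_max = M/(n_e·A·√(4πDt)), where n_e·A is the pore area the mass is dissolved in.
√(4πDt) = √(4π × 0.159 × 805) = 40.11 m, so C_max = 30.0/(0.23 × 178 × 40.11) = 0.0183 kg/m³.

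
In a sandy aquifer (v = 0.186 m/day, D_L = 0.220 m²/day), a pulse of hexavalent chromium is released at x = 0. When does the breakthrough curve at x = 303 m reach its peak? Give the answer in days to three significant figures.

For the 1D instantaneous-source solution, setting ∂C/∂t = 0 at fixed x gives v²t² + 2Dt − x² = 0, so t = (√(D² + v²x²) − D)/v².
√(D² + v²x²) = √(0.220² + 0.186² × 303²) = 56.36; v² = 0.034596.
t = (56.36 − 0.220)/0.034596 = 1620 days (vs. the pure-advection estimate x/v = 1630 d).

1620 days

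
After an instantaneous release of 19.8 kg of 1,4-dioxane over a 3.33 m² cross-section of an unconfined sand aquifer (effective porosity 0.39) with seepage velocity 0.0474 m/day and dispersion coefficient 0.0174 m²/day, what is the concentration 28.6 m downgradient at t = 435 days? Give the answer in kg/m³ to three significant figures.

0.191 kg/m³

For an instantaneous plane source, C(x,t) = M/(n_e·A·√(4πDt)) · exp(−(x−vt)²/(4Dt)), with n_e·A the pore (flow) area.
Plume center vt = 0.0474 × 435 = 20.619 m, so the well at 28.6 m is 7.981 m downgradient of the peak.
√(4πDt) = 9.753 m, giving peak height M/(n_e·A·√(4πDt)) = 19.8/(0.39 × 3.33 × 9.753) = 1.563 kg/m³.
(x−vt)²/(4Dt) = (7.981)²/(4 × 0.0174 × 435) = 2.104; exp(−2.104) = 0.1220.
C = 1.563 × 0.1220 = 0.191 kg/m³.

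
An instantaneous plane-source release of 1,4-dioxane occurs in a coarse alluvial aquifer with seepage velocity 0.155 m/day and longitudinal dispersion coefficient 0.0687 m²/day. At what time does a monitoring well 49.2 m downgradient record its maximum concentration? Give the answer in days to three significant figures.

For the 1D instantaneous-source solution, setting ∂C/∂t = 0 at fixed x gives v²t² + 2Dt − x² = 0, so t = (√(D² + v²x²) − D)/v².
√(D² + v²x²) = √(0.0687² + 0.155² × 49.2²) = 7.626; v² = 0.024025.
t = (7.626 − 0.0687)/0.024025 = 315 days (vs. the pure-advection estimate x/v = 317 d).

315 days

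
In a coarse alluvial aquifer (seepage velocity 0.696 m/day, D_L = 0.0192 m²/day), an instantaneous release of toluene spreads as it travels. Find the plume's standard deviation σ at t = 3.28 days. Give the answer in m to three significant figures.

Dispersive spreading gives a Gaussian with σ² = 2Dt; advection only shifts the center.
σ = √(2 × 0.0192 × 3.28) = 0.355 m.

0.355 m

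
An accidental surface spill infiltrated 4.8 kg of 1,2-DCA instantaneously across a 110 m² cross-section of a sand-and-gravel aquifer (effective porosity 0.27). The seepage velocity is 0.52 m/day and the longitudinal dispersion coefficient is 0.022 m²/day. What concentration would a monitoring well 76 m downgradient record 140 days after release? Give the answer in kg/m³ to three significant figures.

For an instantaneous plane source, C(x,t) = M/(n_e·A·√(4πDt)) · exp(−(x−vt)²/(4Dt)), with n_e·A the pore (flow) area.
Plume center vt = 0.52 × 140 = 72.8 m, so the well at 76 m is 3.2 m downgradient of the peak.
√(4πDt) = 6.221 m, giving peak height M/(n_e·A·√(4πDt)) = 4.8/(0.27 × 110 × 6.221) = 0.02598 kg/m³.
(x−vt)²/(4Dt) = (3.2)²/(4 × 0.022 × 140) = 0.8312; exp(−0.8312) = 0.4355.
C = 0.02598 × 0.4355 = 0.0113 kg/m³.

0.0113 kg/m³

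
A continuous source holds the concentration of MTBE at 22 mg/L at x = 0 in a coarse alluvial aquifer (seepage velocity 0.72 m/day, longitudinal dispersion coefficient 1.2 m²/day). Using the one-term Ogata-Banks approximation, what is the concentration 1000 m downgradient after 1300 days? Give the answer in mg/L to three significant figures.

2.77 mg/L

For a continuous step input, C/C₀ ≈ ½·erfc((x−vt)/(2√(Dt))).
vt = 0.72 × 1300 = 936 m and 2√(Dt) = 2√(1.2 × 1300) = 78.99 m.
Argument (x−vt)/(2√(Dt)) = (1000 − 936)/78.99 = 0.8102; ½·erfc(0.8102) = 0.1259.
C = 22 × 0.1259 = 2.77 mg/L.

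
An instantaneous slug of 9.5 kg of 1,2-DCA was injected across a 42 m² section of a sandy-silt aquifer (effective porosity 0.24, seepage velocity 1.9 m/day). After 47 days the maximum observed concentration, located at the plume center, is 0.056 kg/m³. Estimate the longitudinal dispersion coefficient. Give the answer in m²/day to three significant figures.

At the plume center C_max = M/(n_e·A·√(4πDt)), so D = M²/(4πt·(n_e·A·C_max)²).
n_e·A·C_max = 0.24 × 42 × 0.056 = 0.5645 kg/m.
D = 9.5²/(4π × 47 × 0.5645²) = 0.480 m²/day.

0.480 m²/day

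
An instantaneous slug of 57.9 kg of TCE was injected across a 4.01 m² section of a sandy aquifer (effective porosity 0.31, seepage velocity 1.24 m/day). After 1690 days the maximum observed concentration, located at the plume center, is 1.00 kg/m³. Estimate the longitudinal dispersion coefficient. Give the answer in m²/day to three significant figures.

0.102 m²/day

At the plume center C_max = M/(n_e·A·√(4πDt)), so D = M²/(4πt·(n_e·A·C_max)²).
n_e·A·C_max = 0.31 × 4.01 × 1.00 = 1.243 kg/m.
D = 57.9²/(4π × 1690 × 1.243²) = 0.102 m²/day.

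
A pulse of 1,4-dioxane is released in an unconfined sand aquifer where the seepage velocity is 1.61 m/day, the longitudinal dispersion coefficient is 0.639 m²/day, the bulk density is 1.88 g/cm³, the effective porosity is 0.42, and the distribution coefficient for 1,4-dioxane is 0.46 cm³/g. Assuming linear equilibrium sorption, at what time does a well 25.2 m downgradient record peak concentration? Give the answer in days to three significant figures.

Retardation factor R = 1 + ρ_b·K_d/n = 1 + 1.88 × 0.46/0.42 = 3.059.
Sorption retards both mechanisms: v_R = v/R = 0.5263 m/day, D_R = D/R = 0.2089 m²/day.
Peak time from v_R²t² + 2D_R t − x² = 0: t = (√(D_R² + v_R²x²) − D_R)/v_R².
√(D_R² + v_R²x²) = √(0.2089² + 0.5263² × 25.2²) = 13.26; v_R² = 0.2770.
t = (13.26 − 0.2089)/0.2770 = 47.1 days.

47.1 days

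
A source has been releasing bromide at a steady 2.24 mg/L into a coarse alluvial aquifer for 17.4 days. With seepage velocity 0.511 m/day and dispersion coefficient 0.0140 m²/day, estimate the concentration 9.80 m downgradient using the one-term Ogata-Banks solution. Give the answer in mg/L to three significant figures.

0.216 mg/L

For a continuous step input, C/C₀ ≈ ½·erfc((x−vt)/(2√(Dt))).
vt = 0.511 × 17.4 = 8.8914 m and 2√(Dt) = 2√(0.0140 × 17.4) = 0.9871 m.
Argument (x−vt)/(2√(Dt)) = (9.80 − 8.8914)/0.9871 = 0.9205; ½·erfc(0.9205) = 0.09650.
C = 2.24 × 0.09650 = 0.216 mg/L.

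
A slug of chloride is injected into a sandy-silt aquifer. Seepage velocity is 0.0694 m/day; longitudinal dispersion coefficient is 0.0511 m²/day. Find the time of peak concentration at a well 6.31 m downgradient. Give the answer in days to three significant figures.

80.9 days

For the 1D instantaneous-source solution, setting ∂C/∂t = 0 at fixed x gives v²t² + 2Dt − x² = 0, so t = (√(D² + v²x²) − D)/v².
√(D² + v²x²) = √(0.0511² + 0.0694² × 6.31²) = 0.4409; v² = 0.00481636.
t = (0.4409 − 0.0511)/0.00481636 = 80.9 days (vs. the pure-advection estimate x/v = 90.9 d).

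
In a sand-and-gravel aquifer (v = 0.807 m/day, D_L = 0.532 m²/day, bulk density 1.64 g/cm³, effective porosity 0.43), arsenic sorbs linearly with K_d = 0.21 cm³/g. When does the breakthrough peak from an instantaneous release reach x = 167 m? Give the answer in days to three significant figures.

Retardation factor R = 1 + ρ_b·K_d/n = 1 + 1.64 × 0.21/0.43 = 1.801.
Sorption retards both mechanisms: v_R = v/R = 0.4481 m/day, D_R = D/R = 0.2954 m²/day.
Peak time from v_R²t² + 2D_R t − x² = 0: t = (√(D_R² + v_R²x²) − D_R)/v_R².
√(D_R² + v_R²x²) = √(0.2954² + 0.4481² × 167²) = 74.83; v_R² = 0.2008.
t = (74.83 − 0.2954)/0.2008 = 371 days.

371 days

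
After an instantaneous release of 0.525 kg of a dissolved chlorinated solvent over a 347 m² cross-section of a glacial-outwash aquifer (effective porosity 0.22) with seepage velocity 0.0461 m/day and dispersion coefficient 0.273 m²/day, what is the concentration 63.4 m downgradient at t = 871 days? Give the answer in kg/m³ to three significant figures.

7.13e-05 kg/m³

For an instantaneous plane source, C(x,t) = M/(n_e·A·√(4πDt)) · exp(−(x−vt)²/(4Dt)), with n_e·A the pore (flow) area.
Plume center vt = 0.0461 × 871 = 40.1531 m, so the well at 63.4 m is 23.2469 m downgradient of the peak.
√(4πDt) = 54.66 m, giving peak height M/(n_e·A·√(4πDt)) = 0.525/(0.22 × 347 × 54.66) = 0.0001258 kg/m³.
(x−vt)²/(4Dt) = (23.2469)²/(4 × 0.273 × 871) = 0.5682; exp(−0.5682) = 0.5665.
C = 0.0001258 × 0.5665 = 7.13e-05 kg/m³.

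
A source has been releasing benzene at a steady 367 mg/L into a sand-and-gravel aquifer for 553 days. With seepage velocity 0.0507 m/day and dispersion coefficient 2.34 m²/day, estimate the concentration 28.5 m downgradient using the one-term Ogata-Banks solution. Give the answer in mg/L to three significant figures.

For a continuous step input, C/C₀ ≈ ½·erfc((x−vt)/(2√(Dt))).
vt = 0.0507 × 553 = 28.0371 m and 2√(Dt) = 2√(2.34 × 553) = 71.94 m.
Argument (x−vt)/(2√(Dt)) = (28.5 − 28.0371)/71.94 = 0.006435; ½·erfc(0.006435) = 0.4964.
C = 367 × 0.4964 = 182 mg/L.

182 mg/L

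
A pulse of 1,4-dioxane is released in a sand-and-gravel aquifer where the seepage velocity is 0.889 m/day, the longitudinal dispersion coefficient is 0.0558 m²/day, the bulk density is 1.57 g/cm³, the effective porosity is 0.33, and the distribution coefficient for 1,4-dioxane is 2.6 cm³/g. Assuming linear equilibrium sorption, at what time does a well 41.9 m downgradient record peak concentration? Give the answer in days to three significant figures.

629 days

Retardation factor R = 1 + ρ_b·K_d/n = 1 + 1.57 × 2.6/0.33 = 13.37.
Sorption retards both mechanisms: v_R = v/R = 0.06649 m/day, D_R = D/R = 0.004174 m²/day.
Peak time from v_R²t² + 2D_R t − x² = 0: t = (√(D_R² + v_R²x²) − D_R)/v_R².
√(D_R² + v_R²x²) = √(0.004174² + 0.06649² × 41.9²) = 2.786; v_R² = 0.004421.
t = (2.786 − 0.004174)/0.004421 = 629 days.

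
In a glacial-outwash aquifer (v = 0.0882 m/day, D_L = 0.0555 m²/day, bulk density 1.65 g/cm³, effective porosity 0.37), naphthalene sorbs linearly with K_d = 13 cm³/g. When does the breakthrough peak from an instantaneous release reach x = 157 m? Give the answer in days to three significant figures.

105000 days

Retardation factor R = 1 + ρ_b·K_d/n = 1 + 1.65 × 13/0.37 = 58.97.
Sorption retards both mechanisms: v_R = v/R = 0.001496 m/day, D_R = D/R = 0.0009412 m²/day.
Peak time from v_R²t² + 2D_R t − x² = 0: t = (√(D_R² + v_R²x²) − D_R)/v_R².
√(D_R² + v_R²x²) = √(0.0009412² + 0.001496² × 157²) = 0.2349; v_R² = 2.238e-06.
t = (0.2349 − 0.0009412)/2.238e-06 = 105000 days.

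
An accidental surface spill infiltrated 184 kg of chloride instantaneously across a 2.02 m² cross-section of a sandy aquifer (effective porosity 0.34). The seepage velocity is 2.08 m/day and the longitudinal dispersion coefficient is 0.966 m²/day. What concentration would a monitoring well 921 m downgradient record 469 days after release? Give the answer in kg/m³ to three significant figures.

For an instantaneous plane source, C(x,t) = M/(n_e·A·√(4πDt)) · exp(−(x−vt)²/(4Dt)), with n_e·A the pore (flow) area.
Plume center vt = 2.08 × 469 = 975.52 m, so the well at 921 m is 54.52 m upgradient of the peak.
√(4πDt) = 75.45 m, giving peak height M/(n_e·A·√(4πDt)) = 184/(0.34 × 2.02 × 75.45) = 3.551 kg/m³.
(x−vt)²/(4Dt) = (-54.52)²/(4 × 0.966 × 469) = 1.640; exp(−1.640) = 0.1940.
C = 3.551 × 0.1940 = 0.689 kg/m³.

0.689 kg/m³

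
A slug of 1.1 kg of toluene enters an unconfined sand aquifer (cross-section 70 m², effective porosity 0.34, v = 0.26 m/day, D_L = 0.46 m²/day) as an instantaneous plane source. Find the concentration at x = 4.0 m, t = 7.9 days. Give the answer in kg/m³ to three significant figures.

For an instantaneous plane source, C(x,t) = M/(n_e·A·√(4πDt)) · exp(−(x−vt)²/(4Dt)), with n_e·A the pore (flow) area.
Plume center vt = 0.26 × 7.9 = 2.054 m, so the well at 4.0 m is 1.946 m downgradient of the peak.
√(4πDt) = 6.758 m, giving peak height M/(n_e·A·√(4πDt)) = 1.1/(0.34 × 70 × 6.758) = 0.006839 kg/m³.
(x−vt)²/(4Dt) = (1.946)²/(4 × 0.46 × 7.9) = 0.2605; exp(−0.2605) = 0.7707.
C = 0.006839 × 0.7707 = 0.00527 kg/m³.

0.00527 kg/m³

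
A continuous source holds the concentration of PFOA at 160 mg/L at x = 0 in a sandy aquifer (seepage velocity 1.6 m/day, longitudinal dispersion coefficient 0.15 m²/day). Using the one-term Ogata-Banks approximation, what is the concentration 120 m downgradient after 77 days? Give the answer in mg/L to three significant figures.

120 mg/L

For a continuous step input, C/C₀ ≈ ½·erfc((x−vt)/(2√(Dt))).
vt = 1.6 × 77 = 123.2 m and 2√(Dt) = 2√(0.15 × 77) = 6.797 m.
Argument (x−vt)/(2√(Dt)) = (120 − 123.2)/6.797 = -0.4708; ½·erfc(-0.4708) = 0.7472.
C = 160 × 0.7472 = 120 mg/L.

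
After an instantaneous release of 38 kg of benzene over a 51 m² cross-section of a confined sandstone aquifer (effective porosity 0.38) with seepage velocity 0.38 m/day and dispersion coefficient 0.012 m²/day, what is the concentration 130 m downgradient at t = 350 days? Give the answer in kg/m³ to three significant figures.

0.158 kg/m³

For an instantaneous plane source, C(x,t) = M/(n_e·A·√(4πDt)) · exp(−(x−vt)²/(4Dt)), with n_e·A the pore (flow) area.
Plume center vt = 0.38 × 350 = 133 m, so the well at 130 m is 3 m upgradient of the peak.
√(4πDt) = 7.265 m, giving peak height M/(n_e·A·√(4πDt)) = 38/(0.38 × 51 × 7.265) = 0.2699 kg/m³.
(x−vt)²/(4Dt) = (-3)²/(4 × 0.012 × 350) = 0.5357; exp(−0.5357) = 0.5853.
C = 0.2699 × 0.5853 = 0.158 kg/m³.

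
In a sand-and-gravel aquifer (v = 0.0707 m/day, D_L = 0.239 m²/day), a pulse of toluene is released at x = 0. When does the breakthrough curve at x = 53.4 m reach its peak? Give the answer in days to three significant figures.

For the 1D instantaneous-source solution, setting ∂C/∂t = 0 at fixed x gives v²t² + 2Dt − x² = 0, so t = (√(D² + v²x²) − D)/v².
√(D² + v²x²) = √(0.239² + 0.0707² × 53.4²) = 3.783; v² = 0.00499849.
t = (3.783 − 0.239)/0.00499849 = 709 days (vs. the pure-advection estimate x/v = 755 d).

709 days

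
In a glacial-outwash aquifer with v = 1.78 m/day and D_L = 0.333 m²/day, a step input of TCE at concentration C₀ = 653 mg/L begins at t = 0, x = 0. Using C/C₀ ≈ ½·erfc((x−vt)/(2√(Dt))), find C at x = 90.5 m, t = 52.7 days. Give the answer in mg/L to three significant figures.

465 mg/L

For a continuous step input, C/C₀ ≈ ½·erfc((x−vt)/(2√(Dt))).
vt = 1.78 × 52.7 = 93.806 m and 2√(Dt) = 2√(0.333 × 52.7) = 8.378 m.
Argument (x−vt)/(2√(Dt)) = (90.5 − 93.806)/8.378 = -0.3946; ½·erfc(-0.3946) = 0.7116.
C = 653 × 0.7116 = 465 mg/L.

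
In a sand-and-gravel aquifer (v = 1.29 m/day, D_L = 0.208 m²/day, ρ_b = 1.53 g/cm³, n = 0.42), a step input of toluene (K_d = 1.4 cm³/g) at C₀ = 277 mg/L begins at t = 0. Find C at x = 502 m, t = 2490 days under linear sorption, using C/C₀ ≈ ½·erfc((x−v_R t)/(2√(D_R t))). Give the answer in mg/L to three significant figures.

Retardation factor R = 1 + ρ_b·K_d/n = 1 + 1.53 × 1.4/0.42 = 6.100.
Sorption retards both mechanisms: v_R = v/R = 0.2115 m/day, D_R = D/R = 0.03410 m²/day.
v_R·t = 0.2115 × 2490 = 526.635 m; 2√(D_R t) = 18.43 m; argument = (502 − 526.635)/18.43 = -1.337.
C = C₀ × ½·erfc(-1.337) = 277 × 0.9707 = 269 mg/L.

269 mg/L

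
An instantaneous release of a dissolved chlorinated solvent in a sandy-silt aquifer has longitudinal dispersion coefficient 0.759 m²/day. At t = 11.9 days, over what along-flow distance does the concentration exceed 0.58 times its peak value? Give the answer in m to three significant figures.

8.87 m

The plume is Gaussian with σ = √(2Dt) = √(2 × 0.759 × 11.9) = 4.250 m.
C/C_peak = exp(−Δx²/(2σ²)) = 0.58 ⇒ Δx = σ·√(−2 ln 0.58) = 4.250 × 1.044 = 4.437 m.
Width = 2Δx = 8.87 m.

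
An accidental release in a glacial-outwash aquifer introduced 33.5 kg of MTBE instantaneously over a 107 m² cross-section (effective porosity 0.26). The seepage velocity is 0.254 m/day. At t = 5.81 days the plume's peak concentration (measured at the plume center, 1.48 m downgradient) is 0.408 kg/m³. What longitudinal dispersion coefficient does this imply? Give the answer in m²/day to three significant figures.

At the plume center C_max = M/(n_e·A·√(4πDt)), so D = M²/(4πt·(n_e·A·C_max)²).
n_e·A·C_max = 0.26 × 107 × 0.408 = 11.35 kg/m.
D = 33.5²/(4π × 5.81 × 11.35²) = 0.119 m²/day.

0.119 m²/day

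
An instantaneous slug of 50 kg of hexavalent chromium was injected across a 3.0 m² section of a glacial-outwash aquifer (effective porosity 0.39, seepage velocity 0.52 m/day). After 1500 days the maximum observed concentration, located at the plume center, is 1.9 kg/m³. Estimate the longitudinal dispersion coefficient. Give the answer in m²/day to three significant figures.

At the plume center C_max = M/(n_e·A·√(4πDt)), so D = M²/(4πt·(n_e·A·C_max)²).
n_e·A·C_max = 0.39 × 3.0 × 1.9 = 2.223 kg/m.
D = 50²/(4π × 1500 × 2.223²) = 0.0268 m²/day.

0.0268 m²/day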